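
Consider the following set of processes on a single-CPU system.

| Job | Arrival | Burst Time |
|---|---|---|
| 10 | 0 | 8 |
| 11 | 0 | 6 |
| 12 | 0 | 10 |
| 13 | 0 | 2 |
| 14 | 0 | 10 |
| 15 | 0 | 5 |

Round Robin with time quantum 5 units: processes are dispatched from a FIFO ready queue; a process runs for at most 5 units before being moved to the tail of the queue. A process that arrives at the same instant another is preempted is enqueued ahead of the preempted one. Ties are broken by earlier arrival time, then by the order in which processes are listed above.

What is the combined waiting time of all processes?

141

Schedule: | 10 0-5 | 11 5-10 | 12 10-15 | 13 15-17 | 14 17-22 | 15 22-27 | 10 27-30 | 11 30-31 | 12 31-36 | 14 36-41 |
Completion: 10=30  11=31  12=36  13=17  14=41  15=27
Waiting = turnaround − burst: 10=22, 11=25, 12=26, 13=15, 14=31, 15=22
Total waiting = 22 + 25 + 26 + 15 + 31 + 22 = 141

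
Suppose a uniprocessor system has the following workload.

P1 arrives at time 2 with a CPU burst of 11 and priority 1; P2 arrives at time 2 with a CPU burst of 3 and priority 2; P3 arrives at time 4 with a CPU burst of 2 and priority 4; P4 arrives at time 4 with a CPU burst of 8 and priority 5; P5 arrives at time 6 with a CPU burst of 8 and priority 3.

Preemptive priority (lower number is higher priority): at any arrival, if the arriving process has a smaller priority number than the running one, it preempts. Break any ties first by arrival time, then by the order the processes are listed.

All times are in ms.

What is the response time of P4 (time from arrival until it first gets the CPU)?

Gantt: | idle 0-2 | P1 2-13 | P2 13-16 | P5 16-24 | P3 24-26 | P4 26-34 |
Completion: P1=13  P2=16  P3=26  P4=34  P5=24
Turnaround (C−A): P1=11  P2=14  P3=22  P4=30  P5=18
Response(P4) = first start − arrival = 26 − 4 = 22

22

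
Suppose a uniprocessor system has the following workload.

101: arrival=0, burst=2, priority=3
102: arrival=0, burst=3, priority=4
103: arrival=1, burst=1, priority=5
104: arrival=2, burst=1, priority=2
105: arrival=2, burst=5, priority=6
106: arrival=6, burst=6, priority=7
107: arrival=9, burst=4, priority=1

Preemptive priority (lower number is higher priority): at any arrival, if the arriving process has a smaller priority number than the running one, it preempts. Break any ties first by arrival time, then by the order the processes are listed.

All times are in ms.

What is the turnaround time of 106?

Gantt: | 101 0-2 | 104 2-3 | 102 3-6 | 103 6-7 | 105 7-9 | 107 9-13 | 105 13-16 | 106 16-22 |
Completion: 101=2  102=6  103=7  104=3  105=16  106=22  107=13
Turnaround(106) = completion − arrival = 22 − 6 = 16

16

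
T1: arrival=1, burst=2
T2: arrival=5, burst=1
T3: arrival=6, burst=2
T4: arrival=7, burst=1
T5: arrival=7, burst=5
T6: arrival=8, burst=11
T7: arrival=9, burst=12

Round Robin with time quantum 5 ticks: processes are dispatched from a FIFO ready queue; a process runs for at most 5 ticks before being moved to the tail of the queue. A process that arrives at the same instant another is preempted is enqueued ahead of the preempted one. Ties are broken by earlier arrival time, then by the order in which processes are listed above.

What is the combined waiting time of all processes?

Gantt: | idle 0-1 | T1 1-3 | idle 3-5 | T2 5-6 | T3 6-8 | T4 8-9 | T5 9-14 | T6 14-19 | T7 19-24 | T6 24-29 | T7 29-34 | T6 34-35 | T7 35-37 |
Completion: T1=3  T2=6  T3=8  T4=9  T5=14  T6=35  T7=37
Waiting = turnaround − burst: T1=0, T2=0, T3=0, T4=1, T5=2, T6=16, T7=16
Total waiting = 0 + 0 + 0 + 1 + 2 + 16 + 16 = 35

35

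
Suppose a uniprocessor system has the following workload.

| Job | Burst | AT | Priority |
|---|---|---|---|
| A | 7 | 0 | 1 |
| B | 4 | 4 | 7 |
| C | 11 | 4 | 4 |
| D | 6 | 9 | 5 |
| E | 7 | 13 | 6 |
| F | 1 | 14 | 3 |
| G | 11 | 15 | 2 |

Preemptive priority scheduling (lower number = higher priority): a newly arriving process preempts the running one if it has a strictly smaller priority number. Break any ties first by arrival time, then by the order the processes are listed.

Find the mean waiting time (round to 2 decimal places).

Timeline: | A 0-7 | C 7-14 | F 14-15 | G 15-26 | C 26-30 | D 30-36 | E 36-43 | B 43-47 |
Completion: A=7  B=47  C=30  D=36  E=43  F=15  G=26
Turnaround (C−A): A=7  B=43  C=26  D=27  E=30  F=1  G=11
Waiting times: A=0, B=39, C=15, D=21, E=23, F=0, G=0
Average waiting = (0+39+15+21+23+0+0) / 7 = 98/7 = 14.00

14.00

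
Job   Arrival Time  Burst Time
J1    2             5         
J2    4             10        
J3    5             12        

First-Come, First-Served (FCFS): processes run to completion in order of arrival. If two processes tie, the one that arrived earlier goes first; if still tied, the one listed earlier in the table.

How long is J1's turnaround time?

Schedule: | idle 0-2 | J1 2-7 | J2 7-17 | J3 17-29 |
Completion: J1=7  J2=17  J3=29
Turnaround(J1) = completion − arrival = 7 − 2 = 5

5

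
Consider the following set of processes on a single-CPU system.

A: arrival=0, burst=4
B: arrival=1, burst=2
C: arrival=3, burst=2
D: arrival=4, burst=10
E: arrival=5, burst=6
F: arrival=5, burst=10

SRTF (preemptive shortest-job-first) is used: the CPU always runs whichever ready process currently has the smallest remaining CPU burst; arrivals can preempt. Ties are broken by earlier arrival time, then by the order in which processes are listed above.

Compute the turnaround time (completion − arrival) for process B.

Gantt: | A 0-1 | B 1-3 | C 3-5 | A 5-8 | E 8-14 | D 14-24 | F 24-34 |
Completion: A=8  B=3  C=5  D=24  E=14  F=34
Turnaround (C−A): A=8  B=2  C=2  D=20  E=9  F=29
Turnaround(B) = completion − arrival = 3 − 1 = 2

2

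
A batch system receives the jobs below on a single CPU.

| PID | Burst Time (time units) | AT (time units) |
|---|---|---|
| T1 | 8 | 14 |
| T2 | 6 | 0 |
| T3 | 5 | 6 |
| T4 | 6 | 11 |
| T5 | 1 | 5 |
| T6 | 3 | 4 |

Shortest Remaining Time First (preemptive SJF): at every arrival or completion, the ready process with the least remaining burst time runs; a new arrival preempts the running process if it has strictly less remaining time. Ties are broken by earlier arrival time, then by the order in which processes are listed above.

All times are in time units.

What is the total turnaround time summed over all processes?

48

Schedule: | T2 0-6 | T5 6-7 | T6 7-10 | T3 10-15 | T4 15-21 | T1 21-29 |
Completion: T1=29  T2=6  T3=15  T4=21  T5=7  T6=10
Turnaround (C−A): T1=15  T2=6  T3=9  T4=10  T5=2  T6=6
Turnaround = completion − arrival: T1=15, T2=6, T3=9, T4=10, T5=2, T6=6
Total turnaround = 15 + 6 + 9 + 10 + 2 + 6 = 48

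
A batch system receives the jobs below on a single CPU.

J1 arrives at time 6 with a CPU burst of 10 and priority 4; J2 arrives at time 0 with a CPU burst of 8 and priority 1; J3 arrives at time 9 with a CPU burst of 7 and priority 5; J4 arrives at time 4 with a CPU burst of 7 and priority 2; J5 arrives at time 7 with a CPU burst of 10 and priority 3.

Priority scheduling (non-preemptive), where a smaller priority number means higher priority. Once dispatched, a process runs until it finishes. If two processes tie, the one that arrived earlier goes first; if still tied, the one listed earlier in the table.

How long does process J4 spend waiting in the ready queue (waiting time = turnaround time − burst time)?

4

Timeline: | J2 0-8 | J4 8-15 | J5 15-25 | J1 25-35 | J3 35-42 |
Completion: J1=35  J2=8  J3=42  J4=15  J5=25
Turnaround (C−A): J1=29  J2=8  J3=33  J4=11  J5=18
Waiting(J4) = turnaround − burst = 11 − 7 = 4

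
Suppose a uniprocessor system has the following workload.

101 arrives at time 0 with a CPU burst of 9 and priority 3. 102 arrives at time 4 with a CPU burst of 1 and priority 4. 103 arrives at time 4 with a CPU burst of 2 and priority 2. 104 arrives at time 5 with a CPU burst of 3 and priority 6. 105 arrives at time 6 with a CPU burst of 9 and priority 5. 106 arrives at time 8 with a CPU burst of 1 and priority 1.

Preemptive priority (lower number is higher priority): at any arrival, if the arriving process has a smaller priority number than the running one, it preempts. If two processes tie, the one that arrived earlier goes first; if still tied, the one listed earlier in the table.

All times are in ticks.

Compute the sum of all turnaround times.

Gantt: | 101 0-4 | 103 4-6 | 101 6-8 | 106 8-9 | 101 9-12 | 102 12-13 | 105 13-22 | 104 22-25 |
Completion: 101=12  102=13  103=6  104=25  105=22  106=9
Turnaround = completion − arrival: 101=12, 102=9, 103=2, 104=20, 105=16, 106=1
Total turnaround = 12 + 9 + 2 + 20 + 16 + 1 = 60

60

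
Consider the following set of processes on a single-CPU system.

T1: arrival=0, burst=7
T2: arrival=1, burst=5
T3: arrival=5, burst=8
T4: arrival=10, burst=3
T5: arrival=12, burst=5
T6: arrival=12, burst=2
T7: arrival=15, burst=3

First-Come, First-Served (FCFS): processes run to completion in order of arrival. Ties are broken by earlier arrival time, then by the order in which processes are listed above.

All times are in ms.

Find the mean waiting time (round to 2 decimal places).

Timeline: | T1 0-7 | T2 7-12 | T3 12-20 | T4 20-23 | T5 23-28 | T6 28-30 | T7 30-33 |
Completion: T1=7  T2=12  T3=20  T4=23  T5=28  T6=30  T7=33
Waiting times: T1=0, T2=6, T3=7, T4=10, T5=11, T6=16, T7=15
Average waiting = (0+6+7+10+11+16+15) / 7 = 65/7 = 9.29

9.29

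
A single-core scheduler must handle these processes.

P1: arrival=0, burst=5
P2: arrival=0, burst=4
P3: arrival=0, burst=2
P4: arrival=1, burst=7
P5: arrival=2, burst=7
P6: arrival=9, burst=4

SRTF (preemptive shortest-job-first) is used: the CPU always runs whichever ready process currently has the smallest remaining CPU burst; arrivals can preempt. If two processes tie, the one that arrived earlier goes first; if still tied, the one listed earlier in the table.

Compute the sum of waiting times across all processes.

44

Gantt: | P3 0-2 | P2 2-6 | P1 6-11 | P6 11-15 | P4 15-22 | P5 22-29 |
Completion: P1=11  P2=6  P3=2  P4=22  P5=29  P6=15
Turnaround (C−A): P1=11  P2=6  P3=2  P4=21  P5=27  P6=6
Waiting = turnaround − burst: P1=6, P2=2, P3=0, P4=14, P5=20, P6=2
Total waiting = 6 + 2 + 0 + 14 + 20 + 2 = 44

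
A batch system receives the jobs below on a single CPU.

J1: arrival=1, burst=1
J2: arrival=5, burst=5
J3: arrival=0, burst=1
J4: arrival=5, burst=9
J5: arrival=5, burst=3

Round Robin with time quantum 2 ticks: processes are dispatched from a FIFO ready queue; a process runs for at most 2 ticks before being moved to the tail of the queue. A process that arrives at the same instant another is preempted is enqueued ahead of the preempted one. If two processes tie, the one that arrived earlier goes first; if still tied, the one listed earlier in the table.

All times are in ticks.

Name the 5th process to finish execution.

J4

Schedule: | J3 0-1 | J1 1-2 | idle 2-5 | J2 5-7 | J4 7-9 | J5 9-11 | J2 11-13 | J4 13-15 | J5 15-16 | J2 16-17 | J4 17-22 |
Completion: J1=2  J2=17  J3=1  J4=22  J5=16
Turnaround (C−A): J1=1  J2=12  J3=1  J4=17  J5=11
Finish order: J3 → J1 → J5 → J2 → J4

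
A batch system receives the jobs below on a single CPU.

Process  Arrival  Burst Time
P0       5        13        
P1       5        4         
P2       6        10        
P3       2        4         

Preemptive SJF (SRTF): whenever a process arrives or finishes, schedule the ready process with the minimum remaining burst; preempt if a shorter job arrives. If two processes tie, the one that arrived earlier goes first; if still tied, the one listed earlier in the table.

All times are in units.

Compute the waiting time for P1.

Timeline: | idle 0-2 | P3 2-6 | P1 6-10 | P2 10-20 | P0 20-33 |
Completion: P0=33  P1=10  P2=20  P3=6
Turnaround (C−A): P0=28  P1=5  P2=14  P3=4
Waiting(P1) = turnaround − burst = 5 − 4 = 1

1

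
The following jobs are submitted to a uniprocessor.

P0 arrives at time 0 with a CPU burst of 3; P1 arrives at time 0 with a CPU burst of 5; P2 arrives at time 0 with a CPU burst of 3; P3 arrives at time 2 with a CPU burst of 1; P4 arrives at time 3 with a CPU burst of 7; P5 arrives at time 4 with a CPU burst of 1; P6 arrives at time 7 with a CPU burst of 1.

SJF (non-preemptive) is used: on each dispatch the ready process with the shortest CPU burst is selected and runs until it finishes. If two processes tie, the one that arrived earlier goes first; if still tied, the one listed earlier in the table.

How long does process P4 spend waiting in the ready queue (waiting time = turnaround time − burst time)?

Gantt: | P0 0-3 | P3 3-4 | P5 4-5 | P2 5-8 | P6 8-9 | P1 9-14 | P4 14-21 |
Completion: P0=3  P1=14  P2=8  P3=4  P4=21  P5=5  P6=9
Turnaround (C−A): P0=3  P1=14  P2=8  P3=2  P4=18  P5=1  P6=2
Waiting(P4) = turnaround − burst = 18 − 7 = 11

11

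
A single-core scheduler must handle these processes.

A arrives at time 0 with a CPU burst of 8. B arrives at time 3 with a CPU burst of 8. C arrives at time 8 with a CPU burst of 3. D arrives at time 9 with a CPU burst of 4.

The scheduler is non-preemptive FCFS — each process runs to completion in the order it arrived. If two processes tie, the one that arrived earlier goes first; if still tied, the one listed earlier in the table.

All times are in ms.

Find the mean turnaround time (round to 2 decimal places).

Gantt: | A 0-8 | B 8-16 | C 16-19 | D 19-23 |
Completion: A=8  B=16  C=19  D=23
Turnaround (C−A): A=8  B=13  C=11  D=14
Turnaround times: A=8, B=13, C=11, D=14
Average turnaround = (8+13+11+14) / 4 = 46/4 = 11.50

11.50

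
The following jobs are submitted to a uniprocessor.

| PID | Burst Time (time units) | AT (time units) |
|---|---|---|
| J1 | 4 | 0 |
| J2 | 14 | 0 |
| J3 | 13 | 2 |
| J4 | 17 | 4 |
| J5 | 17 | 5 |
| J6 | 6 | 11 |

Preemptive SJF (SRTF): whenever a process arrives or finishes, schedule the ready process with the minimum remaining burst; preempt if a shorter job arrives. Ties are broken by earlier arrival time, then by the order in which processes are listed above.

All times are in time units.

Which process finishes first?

J1

Schedule: | J1 0-4 | J3 4-17 | J6 17-23 | J2 23-37 | J4 37-54 | J5 54-71 |
Completion: J1=4  J2=37  J3=17  J4=54  J5=71  J6=23
Finish order: J1 → J3 → J6 → J2 → J4 → J5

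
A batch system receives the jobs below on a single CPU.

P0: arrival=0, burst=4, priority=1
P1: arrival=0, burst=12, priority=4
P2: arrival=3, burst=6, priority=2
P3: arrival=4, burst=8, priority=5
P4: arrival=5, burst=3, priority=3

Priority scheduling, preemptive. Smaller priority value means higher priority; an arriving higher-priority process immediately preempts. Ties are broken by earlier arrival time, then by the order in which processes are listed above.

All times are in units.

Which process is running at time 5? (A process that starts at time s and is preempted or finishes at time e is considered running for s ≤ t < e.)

P2

Timeline: | P0 0-4 | P2 4-10 | P4 10-13 | P1 13-25 | P3 25-33 |
Completion: P0=4  P1=25  P2=10  P3=33  P4=13
Turnaround (C−A): P0=4  P1=25  P2=7  P3=29  P4=8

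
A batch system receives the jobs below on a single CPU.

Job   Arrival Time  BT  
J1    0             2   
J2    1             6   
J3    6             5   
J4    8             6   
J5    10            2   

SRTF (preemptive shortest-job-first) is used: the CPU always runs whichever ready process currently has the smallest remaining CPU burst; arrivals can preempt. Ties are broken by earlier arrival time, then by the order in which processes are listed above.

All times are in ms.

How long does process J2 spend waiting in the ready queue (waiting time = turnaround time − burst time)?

1

Gantt: | J1 0-2 | J2 2-8 | J3 8-10 | J5 10-12 | J3 12-15 | J4 15-21 |
Completion: J1=2  J2=8  J3=15  J4=21  J5=12
Turnaround (C−A): J1=2  J2=7  J3=9  J4=13  J5=2
Waiting(J2) = turnaround − burst = 7 − 6 = 1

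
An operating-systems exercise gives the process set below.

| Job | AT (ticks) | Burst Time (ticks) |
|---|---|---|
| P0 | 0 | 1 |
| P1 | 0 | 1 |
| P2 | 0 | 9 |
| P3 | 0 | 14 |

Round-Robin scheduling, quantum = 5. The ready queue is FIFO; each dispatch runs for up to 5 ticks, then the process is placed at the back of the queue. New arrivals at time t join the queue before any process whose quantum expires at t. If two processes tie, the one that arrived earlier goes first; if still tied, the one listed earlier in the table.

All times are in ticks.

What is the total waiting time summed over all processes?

Gantt: | P0 0-1 | P1 1-2 | P2 2-7 | P3 7-12 | P2 12-16 | P3 16-25 |
Completion: P0=1  P1=2  P2=16  P3=25
Turnaround (C−A): P0=1  P1=2  P2=16  P3=25
Waiting = turnaround − burst: P0=0, P1=1, P2=7, P3=11
Total waiting = 0 + 1 + 7 + 11 = 19

19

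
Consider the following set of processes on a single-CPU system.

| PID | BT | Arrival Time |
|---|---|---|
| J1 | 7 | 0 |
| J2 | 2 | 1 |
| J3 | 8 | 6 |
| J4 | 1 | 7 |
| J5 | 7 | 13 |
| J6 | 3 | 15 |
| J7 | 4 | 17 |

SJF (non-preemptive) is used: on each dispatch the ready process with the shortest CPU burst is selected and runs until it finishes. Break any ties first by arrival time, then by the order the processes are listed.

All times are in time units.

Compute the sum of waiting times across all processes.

Schedule: | J1 0-7 | J4 7-8 | J2 8-10 | J3 10-18 | J6 18-21 | J7 21-25 | J5 25-32 |
Completion: J1=7  J2=10  J3=18  J4=8  J5=32  J6=21  J7=25
Turnaround (C−A): J1=7  J2=9  J3=12  J4=1  J5=19  J6=6  J7=8
Waiting = turnaround − burst: J1=0, J2=7, J3=4, J4=0, J5=12, J6=3, J7=4
Total waiting = 0 + 7 + 4 + 0 + 12 + 3 + 4 = 30

30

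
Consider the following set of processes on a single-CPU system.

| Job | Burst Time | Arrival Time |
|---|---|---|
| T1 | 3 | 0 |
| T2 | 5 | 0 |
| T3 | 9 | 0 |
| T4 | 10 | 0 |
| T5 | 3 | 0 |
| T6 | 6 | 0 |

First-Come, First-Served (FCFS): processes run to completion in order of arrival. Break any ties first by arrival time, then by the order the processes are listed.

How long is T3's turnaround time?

17

Timeline: | T1 0-3 | T2 3-8 | T3 8-17 | T4 17-27 | T5 27-30 | T6 30-36 |
Completion: T1=3  T2=8  T3=17  T4=27  T5=30  T6=36
Turnaround(T3) = completion − arrival = 17 − 0 = 17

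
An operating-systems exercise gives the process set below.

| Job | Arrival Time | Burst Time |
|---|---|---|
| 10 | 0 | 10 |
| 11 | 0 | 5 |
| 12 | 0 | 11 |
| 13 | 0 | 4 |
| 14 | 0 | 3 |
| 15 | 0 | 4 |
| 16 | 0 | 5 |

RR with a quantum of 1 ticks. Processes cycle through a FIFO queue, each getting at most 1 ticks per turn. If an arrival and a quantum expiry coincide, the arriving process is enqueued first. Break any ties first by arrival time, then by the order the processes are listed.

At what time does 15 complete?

26

Gantt: | 10 0-1 | 11 1-2 | 12 2-3 | 13 3-4 | 14 4-5 | 15 5-6 | 16 6-7 | 10 7-8 | 11 8-9 | 12 9-10 | 13 10-11 | 14 11-12 | 15 12-13 | 16 13-14 | 10 14-15 | 11 15-16 | 12 16-17 | 13 17-18 | 14 18-19 | 15 19-20 | 16 20-21 | 10 21-22 | 11 22-23 | 12 23-24 | 13 24-25 | 15 25-26 | 16 26-27 | 10 27-28 | 11 28-29 | 12 29-30 | 16 30-31 | 10 31-32 | 12 32-33 | 10 33-34 | 12 34-35 | 10 35-36 | 12 36-37 | 10 37-38 | 12 38-39 | 10 39-40 | 12 40-42 |
Completion: 10=40  11=29  12=42  13=25  14=19  15=26  16=31
Turnaround (C−A): 10=40  11=29  12=42  13=25  14=19  15=26  16=31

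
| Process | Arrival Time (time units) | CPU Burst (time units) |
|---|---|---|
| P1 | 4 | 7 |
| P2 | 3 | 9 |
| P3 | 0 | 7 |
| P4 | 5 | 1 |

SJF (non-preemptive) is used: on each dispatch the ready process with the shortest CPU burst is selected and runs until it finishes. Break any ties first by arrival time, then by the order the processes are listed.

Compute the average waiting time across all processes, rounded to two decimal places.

Gantt: | P3 0-7 | P4 7-8 | P1 8-15 | P2 15-24 |
Completion: P1=15  P2=24  P3=7  P4=8
Turnaround (C−A): P1=11  P2=21  P3=7  P4=3
Waiting times: P1=4, P2=12, P3=0, P4=2
Average waiting = (4+12+0+2) / 4 = 18/4 = 4.50

4.50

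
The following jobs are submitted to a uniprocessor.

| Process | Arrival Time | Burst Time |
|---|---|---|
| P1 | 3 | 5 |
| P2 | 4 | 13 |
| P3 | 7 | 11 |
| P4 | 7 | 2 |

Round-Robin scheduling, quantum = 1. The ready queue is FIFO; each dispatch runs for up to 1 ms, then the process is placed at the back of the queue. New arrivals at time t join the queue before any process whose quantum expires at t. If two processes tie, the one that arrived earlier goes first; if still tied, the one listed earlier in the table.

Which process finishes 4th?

Timeline: | idle 0-3 | P1 3-4 | P2 4-5 | P1 5-6 | P2 6-7 | P1 7-8 | P3 8-9 | P4 9-10 | P2 10-11 | P1 11-12 | P3 12-13 | P4 13-14 | P2 14-15 | P1 15-16 | P3 16-17 | P2 17-18 | P3 18-19 | P2 19-20 | P3 20-21 | P2 21-22 | P3 22-23 | P2 23-24 | P3 24-25 | P2 25-26 | P3 26-27 | P2 27-28 | P3 28-29 | P2 29-30 | P3 30-31 | P2 31-32 | P3 32-33 | P2 33-34 |
Completion: P1=16  P2=34  P3=33  P4=14
Finish order: P4 → P1 → P3 → P2

P2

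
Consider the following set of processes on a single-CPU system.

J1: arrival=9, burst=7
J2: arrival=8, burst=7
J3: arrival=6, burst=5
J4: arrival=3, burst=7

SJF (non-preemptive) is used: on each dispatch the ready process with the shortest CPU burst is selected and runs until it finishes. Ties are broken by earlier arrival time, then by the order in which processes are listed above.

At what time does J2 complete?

22

Schedule: | idle 0-3 | J4 3-10 | J3 10-15 | J2 15-22 | J1 22-29 |
Completion: J1=29  J2=22  J3=15  J4=10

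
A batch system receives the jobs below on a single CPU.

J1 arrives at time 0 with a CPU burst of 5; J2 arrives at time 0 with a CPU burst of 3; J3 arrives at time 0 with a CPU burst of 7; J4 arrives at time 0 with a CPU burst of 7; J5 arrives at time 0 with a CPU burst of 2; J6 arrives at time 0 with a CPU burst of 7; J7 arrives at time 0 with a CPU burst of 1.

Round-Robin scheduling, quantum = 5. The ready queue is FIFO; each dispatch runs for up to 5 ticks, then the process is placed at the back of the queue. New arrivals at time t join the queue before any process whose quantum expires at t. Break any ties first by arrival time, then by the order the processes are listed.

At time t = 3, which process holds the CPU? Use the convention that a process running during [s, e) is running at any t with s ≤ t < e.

J1

Timeline: | J1 0-5 | J2 5-8 | J3 8-13 | J4 13-18 | J5 18-20 | J6 20-25 | J7 25-26 | J3 26-28 | J4 28-30 | J6 30-32 |
Completion: J1=5  J2=8  J3=28  J4=30  J5=20  J6=32  J7=26
Turnaround (C−A): J1=5  J2=8  J3=28  J4=30  J5=20  J6=32  J7=26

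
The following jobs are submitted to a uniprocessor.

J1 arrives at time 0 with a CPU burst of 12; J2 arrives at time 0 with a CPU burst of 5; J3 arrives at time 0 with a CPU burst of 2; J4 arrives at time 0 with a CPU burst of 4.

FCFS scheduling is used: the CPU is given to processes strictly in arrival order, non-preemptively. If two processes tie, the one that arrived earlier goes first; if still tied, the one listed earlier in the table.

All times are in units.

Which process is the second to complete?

J2

Timeline: | J1 0-12 | J2 12-17 | J3 17-19 | J4 19-23 |
Completion: J1=12  J2=17  J3=19  J4=23
Turnaround (C−A): J1=12  J2=17  J3=19  J4=23
Finish order: J1 → J2 → J3 → J4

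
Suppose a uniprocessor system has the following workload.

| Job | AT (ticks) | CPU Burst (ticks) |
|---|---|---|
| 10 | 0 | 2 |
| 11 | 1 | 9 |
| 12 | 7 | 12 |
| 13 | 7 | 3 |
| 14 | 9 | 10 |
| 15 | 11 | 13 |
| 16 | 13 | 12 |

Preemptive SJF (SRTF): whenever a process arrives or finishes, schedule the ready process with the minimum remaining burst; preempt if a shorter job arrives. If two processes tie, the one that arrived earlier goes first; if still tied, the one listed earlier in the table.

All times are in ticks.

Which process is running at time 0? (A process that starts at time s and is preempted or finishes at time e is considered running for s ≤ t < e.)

Timeline: | 10 0-2 | 11 2-7 | 13 7-10 | 11 10-14 | 14 14-24 | 12 24-36 | 16 36-48 | 15 48-61 |
Completion: 10=2  11=14  12=36  13=10  14=24  15=61  16=48
Turnaround (C−A): 10=2  11=13  12=29  13=3  14=15  15=50  16=35

10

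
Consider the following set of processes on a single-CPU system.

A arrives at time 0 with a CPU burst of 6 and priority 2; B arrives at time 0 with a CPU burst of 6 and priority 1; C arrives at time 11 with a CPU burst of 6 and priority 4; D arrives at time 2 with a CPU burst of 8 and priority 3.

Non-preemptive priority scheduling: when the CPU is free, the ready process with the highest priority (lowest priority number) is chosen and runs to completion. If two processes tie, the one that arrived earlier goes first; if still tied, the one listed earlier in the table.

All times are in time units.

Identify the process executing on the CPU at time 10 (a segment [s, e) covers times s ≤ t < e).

Schedule: | B 0-6 | A 6-12 | D 12-20 | C 20-26 |
Completion: A=12  B=6  C=26  D=20

A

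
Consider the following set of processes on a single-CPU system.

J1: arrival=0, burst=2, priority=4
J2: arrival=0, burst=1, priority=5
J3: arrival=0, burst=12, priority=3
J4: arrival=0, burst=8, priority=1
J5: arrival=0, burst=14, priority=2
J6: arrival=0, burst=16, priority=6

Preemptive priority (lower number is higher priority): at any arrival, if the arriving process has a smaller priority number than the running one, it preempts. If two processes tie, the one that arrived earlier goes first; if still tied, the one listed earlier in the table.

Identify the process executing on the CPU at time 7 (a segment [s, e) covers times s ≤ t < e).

Gantt: | J4 0-8 | J5 8-22 | J3 22-34 | J1 34-36 | J2 36-37 | J6 37-53 |
Completion: J1=36  J2=37  J3=34  J4=8  J5=22  J6=53

J4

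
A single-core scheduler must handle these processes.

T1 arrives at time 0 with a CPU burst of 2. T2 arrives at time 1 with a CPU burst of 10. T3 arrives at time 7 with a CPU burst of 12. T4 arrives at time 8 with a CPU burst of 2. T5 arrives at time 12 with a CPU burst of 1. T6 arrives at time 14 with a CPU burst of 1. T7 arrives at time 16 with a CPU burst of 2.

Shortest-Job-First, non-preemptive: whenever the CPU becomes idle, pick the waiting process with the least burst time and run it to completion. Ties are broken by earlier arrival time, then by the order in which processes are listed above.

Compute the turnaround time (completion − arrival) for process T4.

7

Gantt: | T1 0-2 | T2 2-12 | T5 12-13 | T4 13-15 | T6 15-16 | T7 16-18 | T3 18-30 |
Completion: T1=2  T2=12  T3=30  T4=15  T5=13  T6=16  T7=18
Turnaround (C−A): T1=2  T2=11  T3=23  T4=7  T5=1  T6=2  T7=2
Turnaround(T4) = completion − arrival = 15 − 8 = 7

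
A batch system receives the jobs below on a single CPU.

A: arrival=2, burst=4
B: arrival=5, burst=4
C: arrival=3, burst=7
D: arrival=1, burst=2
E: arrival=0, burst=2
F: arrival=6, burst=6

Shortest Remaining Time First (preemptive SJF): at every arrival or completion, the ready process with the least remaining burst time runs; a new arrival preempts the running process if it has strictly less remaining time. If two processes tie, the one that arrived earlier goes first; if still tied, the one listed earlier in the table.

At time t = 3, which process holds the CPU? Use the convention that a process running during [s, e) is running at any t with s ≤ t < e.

Timeline: | E 0-2 | D 2-4 | A 4-8 | B 8-12 | F 12-18 | C 18-25 |
Completion: A=8  B=12  C=25  D=4  E=2  F=18
Turnaround (C−A): A=6  B=7  C=22  D=3  E=2  F=12

D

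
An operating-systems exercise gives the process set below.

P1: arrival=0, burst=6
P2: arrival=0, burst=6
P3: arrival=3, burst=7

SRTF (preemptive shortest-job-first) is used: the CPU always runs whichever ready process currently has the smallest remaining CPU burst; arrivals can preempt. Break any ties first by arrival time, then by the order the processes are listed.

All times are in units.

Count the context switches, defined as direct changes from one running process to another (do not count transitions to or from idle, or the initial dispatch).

2

Schedule: | P1 0-6 | P2 6-12 | P3 12-19 |
Completion: P1=6  P2=12  P3=19
Turnaround (C−A): P1=6  P2=12  P3=16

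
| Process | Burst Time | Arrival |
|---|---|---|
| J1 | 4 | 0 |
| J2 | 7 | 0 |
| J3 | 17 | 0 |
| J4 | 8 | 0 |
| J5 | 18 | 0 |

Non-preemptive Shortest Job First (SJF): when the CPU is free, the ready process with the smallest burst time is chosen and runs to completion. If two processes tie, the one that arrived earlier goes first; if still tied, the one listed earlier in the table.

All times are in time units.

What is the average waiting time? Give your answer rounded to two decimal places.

14.00

Schedule: | J1 0-4 | J2 4-11 | J4 11-19 | J3 19-36 | J5 36-54 |
Completion: J1=4  J2=11  J3=36  J4=19  J5=54
Waiting times: J1=0, J2=4, J3=19, J4=11, J5=36
Average waiting = (0+4+19+11+36) / 5 = 70/5 = 14.00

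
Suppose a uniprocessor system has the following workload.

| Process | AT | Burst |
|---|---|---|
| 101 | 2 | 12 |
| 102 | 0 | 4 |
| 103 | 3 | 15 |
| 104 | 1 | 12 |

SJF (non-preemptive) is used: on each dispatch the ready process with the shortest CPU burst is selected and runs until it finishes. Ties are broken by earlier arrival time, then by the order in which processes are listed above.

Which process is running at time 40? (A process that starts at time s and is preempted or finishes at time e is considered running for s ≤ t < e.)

103

Schedule: | 102 0-4 | 104 4-16 | 101 16-28 | 103 28-43 |
Completion: 101=28  102=4  103=43  104=16
Turnaround (C−A): 101=26  102=4  103=40  104=15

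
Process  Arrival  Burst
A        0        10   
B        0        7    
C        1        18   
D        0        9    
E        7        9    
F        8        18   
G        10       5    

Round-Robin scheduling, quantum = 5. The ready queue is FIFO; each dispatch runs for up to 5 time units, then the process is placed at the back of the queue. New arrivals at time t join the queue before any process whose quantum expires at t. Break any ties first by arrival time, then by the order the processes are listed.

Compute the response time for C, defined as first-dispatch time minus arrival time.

14

Timeline: | A 0-5 | B 5-10 | D 10-15 | C 15-20 | A 20-25 | E 25-30 | F 30-35 | G 35-40 | B 40-42 | D 42-46 | C 46-51 | E 51-55 | F 55-60 | C 60-65 | F 65-70 | C 70-73 | F 73-76 |
Completion: A=25  B=42  C=73  D=46  E=55  F=76  G=40
Turnaround (C−A): A=25  B=42  C=72  D=46  E=48  F=68  G=30
Response(C) = first start − arrival = 15 − 1 = 14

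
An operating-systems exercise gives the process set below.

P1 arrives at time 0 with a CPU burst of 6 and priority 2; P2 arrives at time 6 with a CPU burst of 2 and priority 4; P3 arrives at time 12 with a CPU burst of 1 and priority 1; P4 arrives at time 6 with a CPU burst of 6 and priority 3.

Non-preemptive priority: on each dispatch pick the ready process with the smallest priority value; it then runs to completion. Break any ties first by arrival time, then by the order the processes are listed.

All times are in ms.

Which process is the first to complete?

P1

Gantt: | P1 0-6 | P4 6-12 | P3 12-13 | P2 13-15 |
Completion: P1=6  P2=15  P3=13  P4=12
Turnaround (C−A): P1=6  P2=9  P3=1  P4=6
Finish order: P1 → P4 → P3 → P2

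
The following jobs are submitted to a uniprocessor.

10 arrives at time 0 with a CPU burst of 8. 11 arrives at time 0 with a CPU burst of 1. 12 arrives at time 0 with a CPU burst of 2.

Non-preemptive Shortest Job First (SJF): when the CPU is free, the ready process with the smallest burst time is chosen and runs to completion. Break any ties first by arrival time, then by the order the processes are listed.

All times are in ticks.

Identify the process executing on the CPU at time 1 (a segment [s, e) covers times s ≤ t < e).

12

Timeline: | 11 0-1 | 12 1-3 | 10 3-11 |
Completion: 10=11  11=1  12=3
Turnaround (C−A): 10=11  11=1  12=3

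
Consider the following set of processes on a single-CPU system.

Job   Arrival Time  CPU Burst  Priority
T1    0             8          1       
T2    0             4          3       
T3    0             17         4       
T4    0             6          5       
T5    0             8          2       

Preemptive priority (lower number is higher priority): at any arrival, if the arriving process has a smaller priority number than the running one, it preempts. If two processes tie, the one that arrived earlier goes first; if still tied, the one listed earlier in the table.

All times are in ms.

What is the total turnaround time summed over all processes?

124

Timeline: | T1 0-8 | T5 8-16 | T2 16-20 | T3 20-37 | T4 37-43 |
Completion: T1=8  T2=20  T3=37  T4=43  T5=16
Turnaround = completion − arrival: T1=8, T2=20, T3=37, T4=43, T5=16
Total turnaround = 8 + 20 + 37 + 43 + 16 = 124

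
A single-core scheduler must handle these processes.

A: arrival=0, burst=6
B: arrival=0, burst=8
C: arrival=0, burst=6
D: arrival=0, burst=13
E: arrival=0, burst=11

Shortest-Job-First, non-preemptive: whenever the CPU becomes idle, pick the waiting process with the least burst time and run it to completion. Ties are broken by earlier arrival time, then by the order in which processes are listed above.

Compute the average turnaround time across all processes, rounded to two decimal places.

Schedule: | A 0-6 | C 6-12 | B 12-20 | E 20-31 | D 31-44 |
Completion: A=6  B=20  C=12  D=44  E=31
Turnaround (C−A): A=6  B=20  C=12  D=44  E=31
Turnaround times: A=6, B=20, C=12, D=44, E=31
Average turnaround = (6+20+12+44+31) / 5 = 113/5 = 22.60

22.60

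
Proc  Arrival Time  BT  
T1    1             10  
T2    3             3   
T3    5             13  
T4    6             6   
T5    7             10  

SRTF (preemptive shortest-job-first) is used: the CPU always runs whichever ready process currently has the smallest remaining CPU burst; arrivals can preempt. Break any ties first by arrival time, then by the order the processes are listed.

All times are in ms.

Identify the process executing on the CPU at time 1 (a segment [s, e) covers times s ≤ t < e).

Schedule: | idle 0-1 | T1 1-3 | T2 3-6 | T4 6-12 | T1 12-20 | T5 20-30 | T3 30-43 |
Completion: T1=20  T2=6  T3=43  T4=12  T5=30

T1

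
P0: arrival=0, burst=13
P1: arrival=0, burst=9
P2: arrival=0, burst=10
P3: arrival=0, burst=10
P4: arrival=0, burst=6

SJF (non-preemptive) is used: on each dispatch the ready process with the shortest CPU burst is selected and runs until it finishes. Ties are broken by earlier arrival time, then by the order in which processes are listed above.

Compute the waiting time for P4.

Schedule: | P4 0-6 | P1 6-15 | P2 15-25 | P3 25-35 | P0 35-48 |
Completion: P0=48  P1=15  P2=25  P3=35  P4=6
Waiting(P4) = turnaround − burst = 6 − 6 = 0

0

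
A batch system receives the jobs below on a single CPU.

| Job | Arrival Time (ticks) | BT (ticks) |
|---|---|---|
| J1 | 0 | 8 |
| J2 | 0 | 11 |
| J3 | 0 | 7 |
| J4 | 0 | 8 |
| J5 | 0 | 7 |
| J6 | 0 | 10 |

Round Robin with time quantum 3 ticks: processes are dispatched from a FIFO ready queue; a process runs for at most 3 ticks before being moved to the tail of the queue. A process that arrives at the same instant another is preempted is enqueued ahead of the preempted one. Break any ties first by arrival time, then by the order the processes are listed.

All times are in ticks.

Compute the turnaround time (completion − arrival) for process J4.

44

Timeline: | J1 0-3 | J2 3-6 | J3 6-9 | J4 9-12 | J5 12-15 | J6 15-18 | J1 18-21 | J2 21-24 | J3 24-27 | J4 27-30 | J5 30-33 | J6 33-36 | J1 36-38 | J2 38-41 | J3 41-42 | J4 42-44 | J5 44-45 | J6 45-48 | J2 48-50 | J6 50-51 |
Completion: J1=38  J2=50  J3=42  J4=44  J5=45  J6=51
Turnaround(J4) = completion − arrival = 44 − 0 = 44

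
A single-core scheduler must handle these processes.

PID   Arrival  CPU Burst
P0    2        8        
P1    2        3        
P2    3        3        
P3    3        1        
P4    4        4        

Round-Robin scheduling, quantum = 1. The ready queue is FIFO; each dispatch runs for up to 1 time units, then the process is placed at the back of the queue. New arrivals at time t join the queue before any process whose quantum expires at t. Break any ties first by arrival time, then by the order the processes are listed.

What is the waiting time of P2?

Schedule: | idle 0-2 | P0 2-3 | P1 3-4 | P2 4-5 | P3 5-6 | P0 6-7 | P4 7-8 | P1 8-9 | P2 9-10 | P0 10-11 | P4 11-12 | P1 12-13 | P2 13-14 | P0 14-15 | P4 15-16 | P0 16-17 | P4 17-18 | P0 18-21 |
Completion: P0=21  P1=13  P2=14  P3=6  P4=18
Waiting(P2) = turnaround − burst = 11 − 3 = 8

8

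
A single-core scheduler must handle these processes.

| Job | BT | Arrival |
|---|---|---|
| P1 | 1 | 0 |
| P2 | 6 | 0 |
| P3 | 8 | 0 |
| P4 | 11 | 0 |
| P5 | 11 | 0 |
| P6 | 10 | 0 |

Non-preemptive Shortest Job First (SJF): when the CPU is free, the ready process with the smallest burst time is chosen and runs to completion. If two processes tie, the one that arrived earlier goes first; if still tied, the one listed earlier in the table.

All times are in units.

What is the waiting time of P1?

0

Timeline: | P1 0-1 | P2 1-7 | P3 7-15 | P6 15-25 | P4 25-36 | P5 36-47 |
Completion: P1=1  P2=7  P3=15  P4=36  P5=47  P6=25
Turnaround (C−A): P1=1  P2=7  P3=15  P4=36  P5=47  P6=25
Waiting(P1) = turnaround − burst = 1 − 1 = 0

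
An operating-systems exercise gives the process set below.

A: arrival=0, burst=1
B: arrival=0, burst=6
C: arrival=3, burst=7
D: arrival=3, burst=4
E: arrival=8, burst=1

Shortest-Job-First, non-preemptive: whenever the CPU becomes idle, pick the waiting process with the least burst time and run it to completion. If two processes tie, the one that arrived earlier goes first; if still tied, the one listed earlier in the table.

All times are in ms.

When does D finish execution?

Timeline: | A 0-1 | B 1-7 | D 7-11 | E 11-12 | C 12-19 |
Completion: A=1  B=7  C=19  D=11  E=12
Turnaround (C−A): A=1  B=7  C=16  D=8  E=4

11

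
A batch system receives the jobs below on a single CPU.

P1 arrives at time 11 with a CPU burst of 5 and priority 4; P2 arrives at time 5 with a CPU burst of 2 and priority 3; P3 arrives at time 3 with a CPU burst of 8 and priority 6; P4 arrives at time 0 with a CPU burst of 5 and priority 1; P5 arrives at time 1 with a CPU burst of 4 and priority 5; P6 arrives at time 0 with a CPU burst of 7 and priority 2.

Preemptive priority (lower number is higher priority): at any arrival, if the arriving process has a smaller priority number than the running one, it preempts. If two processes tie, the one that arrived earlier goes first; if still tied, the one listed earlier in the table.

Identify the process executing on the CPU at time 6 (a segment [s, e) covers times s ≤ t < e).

P6

Timeline: | P4 0-5 | P6 5-12 | P2 12-14 | P1 14-19 | P5 19-23 | P3 23-31 |
Completion: P1=19  P2=14  P3=31  P4=5  P5=23  P6=12
Turnaround (C−A): P1=8  P2=9  P3=28  P4=5  P5=22  P6=12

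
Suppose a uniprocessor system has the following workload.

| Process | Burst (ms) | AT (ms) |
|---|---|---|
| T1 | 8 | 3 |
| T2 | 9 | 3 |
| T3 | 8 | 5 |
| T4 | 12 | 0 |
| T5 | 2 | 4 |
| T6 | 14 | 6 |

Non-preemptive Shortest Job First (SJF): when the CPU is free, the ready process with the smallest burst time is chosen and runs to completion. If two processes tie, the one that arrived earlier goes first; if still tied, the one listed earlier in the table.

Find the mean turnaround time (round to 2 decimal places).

24.83

Timeline: | T4 0-12 | T5 12-14 | T1 14-22 | T3 22-30 | T2 30-39 | T6 39-53 |
Completion: T1=22  T2=39  T3=30  T4=12  T5=14  T6=53
Turnaround (C−A): T1=19  T2=36  T3=25  T4=12  T5=10  T6=47
Turnaround times: T1=19, T2=36, T3=25, T4=12, T5=10, T6=47
Average turnaround = (19+36+25+12+10+47) / 6 = 149/6 = 24.83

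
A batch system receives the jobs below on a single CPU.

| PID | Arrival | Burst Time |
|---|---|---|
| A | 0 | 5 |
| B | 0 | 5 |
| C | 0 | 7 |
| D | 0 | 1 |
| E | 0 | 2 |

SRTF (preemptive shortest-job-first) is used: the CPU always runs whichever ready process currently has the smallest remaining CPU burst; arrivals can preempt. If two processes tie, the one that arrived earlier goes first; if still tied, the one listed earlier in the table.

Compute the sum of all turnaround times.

Gantt: | D 0-1 | E 1-3 | A 3-8 | B 8-13 | C 13-20 |
Completion: A=8  B=13  C=20  D=1  E=3
Turnaround (C−A): A=8  B=13  C=20  D=1  E=3
Turnaround = completion − arrival: A=8, B=13, C=20, D=1, E=3
Total turnaround = 8 + 13 + 20 + 1 + 3 = 45

45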